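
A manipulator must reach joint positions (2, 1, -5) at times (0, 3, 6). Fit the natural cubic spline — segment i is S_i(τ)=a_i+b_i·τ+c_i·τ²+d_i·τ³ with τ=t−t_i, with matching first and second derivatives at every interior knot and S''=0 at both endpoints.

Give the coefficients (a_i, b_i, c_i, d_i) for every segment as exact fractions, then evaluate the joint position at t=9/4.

Δ: Δ0=-1/3, Δ1=-2
row 1: diag=12, rhs=-10; c'=1/4, d'=-5/6
back: M1=-5/6
M: M0=0, M1=-5/6, M2=0
seg 0: a=2, c=M0/2=0, d=(M1−M0)/(6·3)=-5/108, b=Δ0−h0·(2M0+M1)/6=1/12
seg 1: a=1, c=M1/2=-5/12, d=(M2−M1)/(6·3)=5/108, b=Δ1−h1·(2M1+M2)/6=-7/6
t_q=9/4 → seg 0, τ=9/4; S=2+1/12·τ+0·τ²+-5/108·τ³=425/256

  seg 0: a=2 b=1/12 c=0 d=-5/108
  seg 1: a=1 b=-7/6 c=-5/12 d=5/108
S(9/4) = 425/256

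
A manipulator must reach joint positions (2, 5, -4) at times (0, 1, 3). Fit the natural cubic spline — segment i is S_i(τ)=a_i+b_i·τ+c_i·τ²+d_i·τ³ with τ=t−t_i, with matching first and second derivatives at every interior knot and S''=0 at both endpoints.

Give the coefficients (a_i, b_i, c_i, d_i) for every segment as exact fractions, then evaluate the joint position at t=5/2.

  seg 0: a=2 b=17/4 c=0 d=-5/4
  seg 1: a=5 b=1/2 c=-15/4 d=5/8
S(5/2) = -37/64

Δ: Δ0=3, Δ1=-9/2
row 1: diag=6, rhs=-45; c'=1/3, d'=-15/2
back: M1=-15/2
M: M0=0, M1=-15/2, M2=0
seg 0: a=2, c=M0/2=0, d=(M1−M0)/(6·1)=-5/4, b=Δ0−h0·(2M0+M1)/6=17/4
seg 1: a=5, c=M1/2=-15/4, d=(M2−M1)/(6·2)=5/8, b=Δ1−h1·(2M1+M2)/6=1/2
t_q=5/2 → seg 1, τ=3/2; S=5+1/2·τ+-15/4·τ²+5/8·τ³=-37/64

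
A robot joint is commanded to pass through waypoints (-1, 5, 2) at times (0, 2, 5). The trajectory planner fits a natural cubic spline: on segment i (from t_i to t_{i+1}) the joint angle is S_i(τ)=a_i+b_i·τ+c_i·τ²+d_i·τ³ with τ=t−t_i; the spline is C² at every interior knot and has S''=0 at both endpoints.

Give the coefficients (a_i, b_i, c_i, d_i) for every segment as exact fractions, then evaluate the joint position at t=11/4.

  seg 0: a=-1 b=19/5 c=0 d=-1/5
  seg 1: a=5 b=7/5 c=-6/5 d=2/15
S(11/4) = 869/160

Δ: Δ0=3, Δ1=-1
row 1: diag=10, rhs=-24; c'=3/10, d'=-12/5
back: M1=-12/5
M: M0=0, M1=-12/5, M2=0
seg 0: a=-1, c=M0/2=0, d=(M1−M0)/(6·2)=-1/5, b=Δ0−h0·(2M0+M1)/6=19/5
seg 1: a=5, c=M1/2=-6/5, d=(M2−M1)/(6·3)=2/15, b=Δ1−h1·(2M1+M2)/6=7/5
t_q=11/4 → seg 1, τ=3/4; S=5+7/5·τ+-6/5·τ²+2/15·τ³=869/160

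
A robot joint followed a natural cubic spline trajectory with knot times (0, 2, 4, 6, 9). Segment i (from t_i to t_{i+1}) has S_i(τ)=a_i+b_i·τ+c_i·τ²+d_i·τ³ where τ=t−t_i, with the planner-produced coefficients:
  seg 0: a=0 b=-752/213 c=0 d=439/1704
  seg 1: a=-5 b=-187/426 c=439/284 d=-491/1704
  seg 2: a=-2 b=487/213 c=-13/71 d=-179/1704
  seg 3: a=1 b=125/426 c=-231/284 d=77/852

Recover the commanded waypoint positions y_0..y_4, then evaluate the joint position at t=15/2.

y_0=0 y_1=-5 y_2=-2 y_3=1 y_4=-3
S(15/2) = -193/2272

y_0 = S_0(0) = a_0 = 0
y_1 = S_1(0) = a_1 = -5
y_2 = S_2(0) = a_2 = -2
y_3 = S_3(0) = a_3 = 1
y_4 = S_3(3) = -3
t_q=15/2 is in segment 3 (τ=3/2); S_3(τ)=-193/2272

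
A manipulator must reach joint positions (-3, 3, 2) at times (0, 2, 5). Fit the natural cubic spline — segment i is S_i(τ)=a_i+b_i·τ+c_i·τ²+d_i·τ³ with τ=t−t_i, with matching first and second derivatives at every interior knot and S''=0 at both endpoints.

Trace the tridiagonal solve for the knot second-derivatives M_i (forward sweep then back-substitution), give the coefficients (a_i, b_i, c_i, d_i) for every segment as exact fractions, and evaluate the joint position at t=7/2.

  seg 0: a=-3 b=11/3 c=0 d=-1/6
  seg 1: a=3 b=5/3 c=-1 d=1/9
S(7/2) = 29/8

Δ: Δ0=3, Δ1=-1/3
row 1: diag=10, rhs=-20; c'=3/10, d'=-2
back: M1=-2
M: M0=0, M1=-2, M2=0
seg 0: a=-3, c=M0/2=0, d=(M1−M0)/(6·2)=-1/6, b=Δ0−h0·(2M0+M1)/6=11/3
seg 1: a=3, c=M1/2=-1, d=(M2−M1)/(6·3)=1/9, b=Δ1−h1·(2M1+M2)/6=5/3
t_q=7/2 → seg 1, τ=3/2; S=3+5/3·τ+-1·τ²+1/9·τ³=29/8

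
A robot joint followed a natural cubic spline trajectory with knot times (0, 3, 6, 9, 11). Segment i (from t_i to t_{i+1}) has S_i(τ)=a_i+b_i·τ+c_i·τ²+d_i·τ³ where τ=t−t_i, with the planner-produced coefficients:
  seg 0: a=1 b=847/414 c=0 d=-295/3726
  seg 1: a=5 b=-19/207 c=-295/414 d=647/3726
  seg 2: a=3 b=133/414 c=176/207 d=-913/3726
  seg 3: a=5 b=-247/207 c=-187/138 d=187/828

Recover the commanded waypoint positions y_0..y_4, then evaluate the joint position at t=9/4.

y_0 = S_0(0) = a_0 = 1
y_1 = S_1(0) = a_1 = 5
y_2 = S_2(0) = a_2 = 3
y_3 = S_3(0) = a_3 = 5
y_4 = S_3(2) = -1
t_q=9/4 is in segment 0 (τ=9/4); S_0(τ)=13841/2944

y_0=1 y_1=5 y_2=3 y_3=5 y_4=-1
S(9/4) = 13841/2944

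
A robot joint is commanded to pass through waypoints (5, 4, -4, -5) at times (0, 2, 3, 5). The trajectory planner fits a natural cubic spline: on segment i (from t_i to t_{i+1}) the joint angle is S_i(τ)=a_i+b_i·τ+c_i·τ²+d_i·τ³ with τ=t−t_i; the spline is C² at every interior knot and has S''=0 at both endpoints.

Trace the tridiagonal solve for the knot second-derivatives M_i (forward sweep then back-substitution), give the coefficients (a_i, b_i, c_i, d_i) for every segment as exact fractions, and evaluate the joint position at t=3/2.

Δ: Δ0=-1/2, Δ1=-8, Δ2=-1/2
row 1: diag=6, rhs=-45; c'=1/6, d'=-15/2
row 2: denom=6−1·1/6=35/6; d'=(45−1·-15/2)/(35/6)=9
back: M2=9
back: M1=-15/2−1/6·9=-9
M: M0=0, M1=-9, M2=9, M3=0
seg 0: a=5, c=M0/2=0, d=(M1−M0)/(6·2)=-3/4, b=Δ0−h0·(2M0+M1)/6=5/2
seg 1: a=4, c=M1/2=-9/2, d=(M2−M1)/(6·1)=3, b=Δ1−h1·(2M1+M2)/6=-13/2
seg 2: a=-4, c=M2/2=9/2, d=(M3−M2)/(6·2)=-3/4, b=Δ2−h2·(2M2+M3)/6=-13/2
t_q=3/2 → seg 0, τ=3/2; S=5+5/2·τ+0·τ²+-3/4·τ³=199/32

  seg 0: a=5 b=5/2 c=0 d=-3/4
  seg 1: a=4 b=-13/2 c=-9/2 d=3
  seg 2: a=-4 b=-13/2 c=9/2 d=-3/4
S(3/2) = 199/32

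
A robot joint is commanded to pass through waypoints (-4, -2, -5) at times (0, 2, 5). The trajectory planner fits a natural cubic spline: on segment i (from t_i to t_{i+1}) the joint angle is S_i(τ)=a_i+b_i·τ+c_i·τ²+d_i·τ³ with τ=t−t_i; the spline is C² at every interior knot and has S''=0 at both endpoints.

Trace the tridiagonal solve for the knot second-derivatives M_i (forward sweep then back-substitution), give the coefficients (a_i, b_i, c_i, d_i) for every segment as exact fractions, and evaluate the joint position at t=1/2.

Δ: Δ0=1, Δ1=-1
row 1: diag=10, rhs=-12; c'=3/10, d'=-6/5
back: M1=-6/5
M: M0=0, M1=-6/5, M2=0
seg 0: a=-4, c=M0/2=0, d=(M1−M0)/(6·2)=-1/10, b=Δ0−h0·(2M0+M1)/6=7/5
seg 1: a=-2, c=M1/2=-3/5, d=(M2−M1)/(6·3)=1/15, b=Δ1−h1·(2M1+M2)/6=1/5
t_q=1/2 → seg 0, τ=1/2; S=-4+7/5·τ+0·τ²+-1/10·τ³=-53/16

  seg 0: a=-4 b=7/5 c=0 d=-1/10
  seg 1: a=-2 b=1/5 c=-3/5 d=1/15
S(1/2) = -53/16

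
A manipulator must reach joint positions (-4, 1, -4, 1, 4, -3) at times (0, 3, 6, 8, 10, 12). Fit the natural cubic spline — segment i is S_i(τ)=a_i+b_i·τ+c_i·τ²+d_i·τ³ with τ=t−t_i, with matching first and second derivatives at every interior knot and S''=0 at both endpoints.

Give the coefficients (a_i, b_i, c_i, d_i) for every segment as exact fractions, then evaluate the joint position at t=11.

Δ: Δ0=5/3, Δ1=-5/3, Δ2=5/2, Δ3=3/2, Δ4=-7/2
row 1: diag=12, rhs=-20; c'=1/4, d'=-5/3
row 2: denom=10−3·1/4=37/4; d'=(25−3·-5/3)/(37/4)=120/37
row 3: denom=8−2·8/37=280/37; d'=(-6−2·120/37)/(280/37)=-33/20
row 4: denom=8−2·37/140=523/70; d'=(-30−2·-33/20)/(523/70)=-1869/523
back: M4=-1869/523
back: M3=-33/20−37/140·-1869/523=-369/523
back: M2=120/37−8/37·-369/523=1776/523
back: M1=-5/3−1/4·1776/523=-3947/1569
M: M0=0, M1=-3947/1569, M2=1776/523, M3=-369/523, M4=-1869/523, M5=0
seg 0: a=-4, c=M0/2=0, d=(M1−M0)/(6·3)=-3947/28242, b=Δ0−h0·(2M0+M1)/6=3059/1046
seg 1: a=1, c=M1/2=-3947/3138, d=(M2−M1)/(6·3)=9275/28242, b=Δ1−h1·(2M1+M2)/6=-444/523
seg 2: a=-4, c=M2/2=888/523, d=(M3−M2)/(6·2)=-715/2092, b=Δ2−h2·(2M2+M3)/6=493/1046
seg 3: a=1, c=M3/2=-369/1046, d=(M4−M3)/(6·2)=-125/523, b=Δ3−h3·(2M3+M4)/6=3307/1046
seg 4: a=4, c=M4/2=-1869/1046, d=(M5−M4)/(6·2)=623/2092, b=Δ4−h4·(2M4+M5)/6=-1169/1046
t_q=11 → seg 4, τ=1; S=4+-1169/1046·τ+-1869/1046·τ²+623/2092·τ³=2915/2092

  seg 0: a=-4 b=3059/1046 c=0 d=-3947/28242
  seg 1: a=1 b=-444/523 c=-3947/3138 d=9275/28242
  seg 2: a=-4 b=493/1046 c=888/523 d=-715/2092
  seg 3: a=1 b=3307/1046 c=-369/1046 d=-125/523
  seg 4: a=4 b=-1169/1046 c=-1869/1046 d=623/2092
S(11) = 2915/2092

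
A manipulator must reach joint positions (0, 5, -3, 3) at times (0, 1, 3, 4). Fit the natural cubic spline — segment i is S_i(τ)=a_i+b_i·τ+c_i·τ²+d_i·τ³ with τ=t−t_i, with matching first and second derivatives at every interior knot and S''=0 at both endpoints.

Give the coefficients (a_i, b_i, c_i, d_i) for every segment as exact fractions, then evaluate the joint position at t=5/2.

  seg 0: a=0 b=117/16 c=0 d=-37/16
  seg 1: a=5 b=3/8 c=-111/16 d=19/8
  seg 2: a=-3 b=9/8 c=117/16 d=-39/16
S(5/2) = -65/32

Δ: Δ0=5, Δ1=-4, Δ2=6
row 1: diag=6, rhs=-54; c'=1/3, d'=-9
row 2: denom=6−2·1/3=16/3; d'=(60−2·-9)/(16/3)=117/8
back: M2=117/8
back: M1=-9−1/3·117/8=-111/8
M: M0=0, M1=-111/8, M2=117/8, M3=0
seg 0: a=0, c=M0/2=0, d=(M1−M0)/(6·1)=-37/16, b=Δ0−h0·(2M0+M1)/6=117/16
seg 1: a=5, c=M1/2=-111/16, d=(M2−M1)/(6·2)=19/8, b=Δ1−h1·(2M1+M2)/6=3/8
seg 2: a=-3, c=M2/2=117/16, d=(M3−M2)/(6·1)=-39/16, b=Δ2−h2·(2M2+M3)/6=9/8
t_q=5/2 → seg 1, τ=3/2; S=5+3/8·τ+-111/16·τ²+19/8·τ³=-65/32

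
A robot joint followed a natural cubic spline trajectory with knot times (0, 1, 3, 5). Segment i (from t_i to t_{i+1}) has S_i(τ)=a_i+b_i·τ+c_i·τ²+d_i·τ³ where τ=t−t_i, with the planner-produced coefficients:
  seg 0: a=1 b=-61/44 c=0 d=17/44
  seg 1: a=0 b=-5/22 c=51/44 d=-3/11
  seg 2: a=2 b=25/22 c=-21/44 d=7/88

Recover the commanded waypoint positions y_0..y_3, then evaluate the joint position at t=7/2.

y_0 = S_0(0) = a_0 = 1
y_1 = S_1(0) = a_1 = 0
y_2 = S_2(0) = a_2 = 2
y_3 = S_2(2) = 3
t_q=7/2 is in segment 2 (τ=1/2); S_2(τ)=1731/704

y_0=1 y_1=0 y_2=2 y_3=3
S(7/2) = 1731/704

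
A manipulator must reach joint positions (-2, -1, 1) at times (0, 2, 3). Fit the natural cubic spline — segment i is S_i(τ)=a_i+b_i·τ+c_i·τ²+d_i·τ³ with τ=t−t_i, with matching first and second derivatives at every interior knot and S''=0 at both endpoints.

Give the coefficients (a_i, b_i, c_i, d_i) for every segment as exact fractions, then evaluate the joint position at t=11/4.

Δ: Δ0=1/2, Δ1=2
row 1: diag=6, rhs=9; c'=1/6, d'=3/2
back: M1=3/2
M: M0=0, M1=3/2, M2=0
seg 0: a=-2, c=M0/2=0, d=(M1−M0)/(6·2)=1/8, b=Δ0−h0·(2M0+M1)/6=0
seg 1: a=-1, c=M1/2=3/4, d=(M2−M1)/(6·1)=-1/4, b=Δ1−h1·(2M1+M2)/6=3/2
t_q=11/4 → seg 1, τ=3/4; S=-1+3/2·τ+3/4·τ²+-1/4·τ³=113/256

  seg 0: a=-2 b=0 c=0 d=1/8
  seg 1: a=-1 b=3/2 c=3/4 d=-1/4
S(11/4) = 113/256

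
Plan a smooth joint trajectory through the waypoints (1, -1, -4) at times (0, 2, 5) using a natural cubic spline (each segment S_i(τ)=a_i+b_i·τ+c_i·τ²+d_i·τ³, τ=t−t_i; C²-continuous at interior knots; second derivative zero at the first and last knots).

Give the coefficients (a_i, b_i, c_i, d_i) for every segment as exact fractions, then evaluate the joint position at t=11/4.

  seg 0: a=1 b=-1 c=0 d=0
  seg 1: a=-1 b=-1 c=0 d=0
S(11/4) = -7/4

Δ: Δ0=-1, Δ1=-1
row 1: diag=10, rhs=0; c'=3/10, d'=0
back: M1=0
M: M0=0, M1=0, M2=0
seg 0: a=1, c=M0/2=0, d=(M1−M0)/(6·2)=0, b=Δ0−h0·(2M0+M1)/6=-1
seg 1: a=-1, c=M1/2=0, d=(M2−M1)/(6·3)=0, b=Δ1−h1·(2M1+M2)/6=-1
t_q=11/4 → seg 1, τ=3/4; S=-1+-1·τ+0·τ²+0·τ³=-7/4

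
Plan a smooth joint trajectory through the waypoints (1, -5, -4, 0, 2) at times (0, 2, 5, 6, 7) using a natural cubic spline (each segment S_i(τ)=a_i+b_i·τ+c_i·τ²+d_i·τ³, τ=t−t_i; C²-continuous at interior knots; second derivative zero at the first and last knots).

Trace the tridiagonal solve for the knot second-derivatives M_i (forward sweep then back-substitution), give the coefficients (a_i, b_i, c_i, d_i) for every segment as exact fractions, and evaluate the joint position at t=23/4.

Δ: Δ0=-3, Δ1=1/3, Δ2=4, Δ3=2
row 1: diag=10, rhs=20; c'=3/10, d'=2
row 2: denom=8−3·3/10=71/10; d'=(22−3·2)/(71/10)=160/71
row 3: denom=4−1·10/71=274/71; d'=(-12−1·160/71)/(274/71)=-506/137
back: M3=-506/137
back: M2=160/71−10/71·-506/137=380/137
back: M1=2−3/10·380/137=160/137
M: M0=0, M1=160/137, M2=380/137, M3=-506/137, M4=0
seg 0: a=1, c=M0/2=0, d=(M1−M0)/(6·2)=40/411, b=Δ0−h0·(2M0+M1)/6=-1393/411
seg 1: a=-5, c=M1/2=80/137, d=(M2−M1)/(6·3)=110/1233, b=Δ1−h1·(2M1+M2)/6=-913/411
seg 2: a=-4, c=M2/2=190/137, d=(M3−M2)/(6·1)=-443/411, b=Δ2−h2·(2M2+M3)/6=1517/411
seg 3: a=0, c=M3/2=-253/137, d=(M4−M3)/(6·1)=253/411, b=Δ3−h3·(2M3+M4)/6=1328/411
t_q=23/4 → seg 2, τ=3/4; S=-4+1517/411·τ+190/137·τ²+-443/411·τ³=-7947/8768

  seg 0: a=1 b=-1393/411 c=0 d=40/411
  seg 1: a=-5 b=-913/411 c=80/137 d=110/1233
  seg 2: a=-4 b=1517/411 c=190/137 d=-443/411
  seg 3: a=0 b=1328/411 c=-253/137 d=253/411
S(23/4) = -7947/8768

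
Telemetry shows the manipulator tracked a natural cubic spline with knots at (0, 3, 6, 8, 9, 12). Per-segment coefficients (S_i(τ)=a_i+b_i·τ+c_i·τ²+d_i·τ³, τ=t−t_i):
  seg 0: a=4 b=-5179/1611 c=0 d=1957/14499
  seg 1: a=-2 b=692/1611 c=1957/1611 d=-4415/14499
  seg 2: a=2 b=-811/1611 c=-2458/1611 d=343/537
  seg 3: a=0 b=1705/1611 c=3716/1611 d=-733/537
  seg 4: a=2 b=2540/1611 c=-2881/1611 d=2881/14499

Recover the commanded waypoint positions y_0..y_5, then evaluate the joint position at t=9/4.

y_0 = S_0(0) = a_0 = 4
y_1 = S_1(0) = a_1 = -2
y_2 = S_2(0) = a_2 = 2
y_3 = S_3(0) = a_3 = 0
y_4 = S_4(0) = a_4 = 2
y_5 = S_4(3) = -4
t_q=9/4 is in segment 0 (τ=9/4); S_0(τ)=-19427/11456

y_0=4 y_1=-2 y_2=2 y_3=0 y_4=2 y_5=-4
S(9/4) = -19427/11456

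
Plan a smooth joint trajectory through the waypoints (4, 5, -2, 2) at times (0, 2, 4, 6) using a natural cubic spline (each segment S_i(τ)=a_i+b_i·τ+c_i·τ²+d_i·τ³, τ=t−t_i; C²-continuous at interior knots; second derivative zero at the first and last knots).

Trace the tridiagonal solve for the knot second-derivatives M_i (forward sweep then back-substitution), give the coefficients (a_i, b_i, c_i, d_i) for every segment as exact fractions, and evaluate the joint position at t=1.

Δ: Δ0=1/2, Δ1=-7/2, Δ2=2
row 1: diag=8, rhs=-24; c'=1/4, d'=-3
row 2: denom=8−2·1/4=15/2; d'=(33−2·-3)/(15/2)=26/5
back: M2=26/5
back: M1=-3−1/4·26/5=-43/10
M: M0=0, M1=-43/10, M2=26/5, M3=0
seg 0: a=4, c=M0/2=0, d=(M1−M0)/(6·2)=-43/120, b=Δ0−h0·(2M0+M1)/6=29/15
seg 1: a=5, c=M1/2=-43/20, d=(M2−M1)/(6·2)=19/24, b=Δ1−h1·(2M1+M2)/6=-71/30
seg 2: a=-2, c=M2/2=13/5, d=(M3−M2)/(6·2)=-13/30, b=Δ2−h2·(2M2+M3)/6=-22/15
t_q=1 → seg 0, τ=1; S=4+29/15·τ+0·τ²+-43/120·τ³=223/40

  seg 0: a=4 b=29/15 c=0 d=-43/120
  seg 1: a=5 b=-71/30 c=-43/20 d=19/24
  seg 2: a=-2 b=-22/15 c=13/5 d=-13/30
S(1) = 223/40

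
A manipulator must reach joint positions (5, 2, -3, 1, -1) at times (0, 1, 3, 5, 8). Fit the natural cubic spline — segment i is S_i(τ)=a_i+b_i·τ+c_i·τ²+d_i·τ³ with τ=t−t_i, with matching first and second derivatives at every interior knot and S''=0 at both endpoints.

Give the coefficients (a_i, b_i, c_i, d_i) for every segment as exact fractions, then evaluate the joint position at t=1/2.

Δ: Δ0=-3, Δ1=-5/2, Δ2=2, Δ3=-2/3
row 1: diag=6, rhs=3; c'=1/3, d'=1/2
row 2: denom=8−2·1/3=22/3; d'=(27−2·1/2)/(22/3)=39/11
row 3: denom=10−2·3/11=104/11; d'=(-16−2·39/11)/(104/11)=-127/52
back: M3=-127/52
back: M2=39/11−3/11·-127/52=219/52
back: M1=1/2−1/3·219/52=-47/52
M: M0=0, M1=-47/52, M2=219/52, M3=-127/52, M4=0
seg 0: a=5, c=M0/2=0, d=(M1−M0)/(6·1)=-47/312, b=Δ0−h0·(2M0+M1)/6=-889/312
seg 1: a=2, c=M1/2=-47/104, d=(M2−M1)/(6·2)=133/312, b=Δ1−h1·(2M1+M2)/6=-515/156
seg 2: a=-3, c=M2/2=219/104, d=(M3−M2)/(6·2)=-173/312, b=Δ2−h2·(2M2+M3)/6=1/156
seg 3: a=1, c=M3/2=-127/104, d=(M4−M3)/(6·3)=127/936, b=Δ3−h3·(2M3+M4)/6=277/156
t_q=1/2 → seg 0, τ=1/2; S=5+-889/312·τ+0·τ²+-47/312·τ³=2959/832

  seg 0: a=5 b=-889/312 c=0 d=-47/312
  seg 1: a=2 b=-515/156 c=-47/104 d=133/312
  seg 2: a=-3 b=1/156 c=219/104 d=-173/312
  seg 3: a=1 b=277/156 c=-127/104 d=127/936
S(1/2) = 2959/832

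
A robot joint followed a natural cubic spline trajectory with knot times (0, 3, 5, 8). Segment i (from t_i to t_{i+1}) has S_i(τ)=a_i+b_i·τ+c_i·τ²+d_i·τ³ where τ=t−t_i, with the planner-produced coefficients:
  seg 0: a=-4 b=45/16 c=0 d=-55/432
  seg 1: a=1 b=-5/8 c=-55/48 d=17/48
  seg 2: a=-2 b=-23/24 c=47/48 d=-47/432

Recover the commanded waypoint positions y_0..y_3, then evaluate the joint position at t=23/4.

y_0=-4 y_1=1 y_2=-2 y_3=1
S(23/4) = -2267/1024

y_0 = S_0(0) = a_0 = -4
y_1 = S_1(0) = a_1 = 1
y_2 = S_2(0) = a_2 = -2
y_3 = S_2(3) = 1
t_q=23/4 is in segment 2 (τ=3/4); S_2(τ)=-2267/1024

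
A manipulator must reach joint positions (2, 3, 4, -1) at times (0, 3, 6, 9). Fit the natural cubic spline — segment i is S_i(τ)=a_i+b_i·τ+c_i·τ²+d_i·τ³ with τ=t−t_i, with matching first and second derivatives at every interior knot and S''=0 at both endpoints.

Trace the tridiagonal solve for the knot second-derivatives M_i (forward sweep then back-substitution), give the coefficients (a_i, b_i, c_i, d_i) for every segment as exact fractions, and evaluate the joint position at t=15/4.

Δ: Δ0=1/3, Δ1=1/3, Δ2=-5/3
row 1: diag=12, rhs=0; c'=1/4, d'=0
row 2: denom=12−3·1/4=45/4; d'=(-12−3·0)/(45/4)=-16/15
back: M2=-16/15
back: M1=0−1/4·-16/15=4/15
M: M0=0, M1=4/15, M2=-16/15, M3=0
seg 0: a=2, c=M0/2=0, d=(M1−M0)/(6·3)=2/135, b=Δ0−h0·(2M0+M1)/6=1/5
seg 1: a=3, c=M1/2=2/15, d=(M2−M1)/(6·3)=-2/27, b=Δ1−h1·(2M1+M2)/6=3/5
seg 2: a=4, c=M2/2=-8/15, d=(M3−M2)/(6·3)=8/135, b=Δ2−h2·(2M2+M3)/6=-3/5
t_q=15/4 → seg 1, τ=3/4; S=3+3/5·τ+2/15·τ²+-2/27·τ³=559/160

  seg 0: a=2 b=1/5 c=0 d=2/135
  seg 1: a=3 b=3/5 c=2/15 d=-2/27
  seg 2: a=4 b=-3/5 c=-8/15 d=8/135
S(15/4) = 559/160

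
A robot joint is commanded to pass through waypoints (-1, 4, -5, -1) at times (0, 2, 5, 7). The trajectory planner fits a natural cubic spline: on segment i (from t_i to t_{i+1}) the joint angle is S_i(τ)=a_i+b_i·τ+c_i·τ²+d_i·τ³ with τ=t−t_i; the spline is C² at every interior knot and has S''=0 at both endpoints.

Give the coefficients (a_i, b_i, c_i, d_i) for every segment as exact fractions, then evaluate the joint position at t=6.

  seg 0: a=-1 b=105/26 c=0 d=-5/13
  seg 1: a=4 b=-15/26 c=-30/13 d=1/2
  seg 2: a=-5 b=-12/13 c=57/26 d=-19/52
S(6) = -213/52

Δ: Δ0=5/2, Δ1=-3, Δ2=2
row 1: diag=10, rhs=-33; c'=3/10, d'=-33/10
row 2: denom=10−3·3/10=91/10; d'=(30−3·-33/10)/(91/10)=57/13
back: M2=57/13
back: M1=-33/10−3/10·57/13=-60/13
M: M0=0, M1=-60/13, M2=57/13, M3=0
seg 0: a=-1, c=M0/2=0, d=(M1−M0)/(6·2)=-5/13, b=Δ0−h0·(2M0+M1)/6=105/26
seg 1: a=4, c=M1/2=-30/13, d=(M2−M1)/(6·3)=1/2, b=Δ1−h1·(2M1+M2)/6=-15/26
seg 2: a=-5, c=M2/2=57/26, d=(M3−M2)/(6·2)=-19/52, b=Δ2−h2·(2M2+M3)/6=-12/13
t_q=6 → seg 2, τ=1; S=-5+-12/13·τ+57/26·τ²+-19/52·τ³=-213/52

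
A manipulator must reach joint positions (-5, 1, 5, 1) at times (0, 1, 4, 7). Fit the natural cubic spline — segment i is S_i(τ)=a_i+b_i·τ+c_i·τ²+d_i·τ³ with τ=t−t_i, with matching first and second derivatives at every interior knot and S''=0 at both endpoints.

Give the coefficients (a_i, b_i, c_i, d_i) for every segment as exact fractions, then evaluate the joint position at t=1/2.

  seg 0: a=-5 b=190/29 c=0 d=-16/29
  seg 1: a=1 b=142/29 c=-48/29 d=122/783
  seg 2: a=5 b=-24/29 c=-22/87 d=22/783
S(1/2) = -52/29

Δ: Δ0=6, Δ1=4/3, Δ2=-4/3
row 1: diag=8, rhs=-28; c'=3/8, d'=-7/2
row 2: denom=12−3·3/8=87/8; d'=(-16−3·-7/2)/(87/8)=-44/87
back: M2=-44/87
back: M1=-7/2−3/8·-44/87=-96/29
M: M0=0, M1=-96/29, M2=-44/87, M3=0
seg 0: a=-5, c=M0/2=0, d=(M1−M0)/(6·1)=-16/29, b=Δ0−h0·(2M0+M1)/6=190/29
seg 1: a=1, c=M1/2=-48/29, d=(M2−M1)/(6·3)=122/783, b=Δ1−h1·(2M1+M2)/6=142/29
seg 2: a=5, c=M2/2=-22/87, d=(M3−M2)/(6·3)=22/783, b=Δ2−h2·(2M2+M3)/6=-24/29
t_q=1/2 → seg 0, τ=1/2; S=-5+190/29·τ+0·τ²+-16/29·τ³=-52/29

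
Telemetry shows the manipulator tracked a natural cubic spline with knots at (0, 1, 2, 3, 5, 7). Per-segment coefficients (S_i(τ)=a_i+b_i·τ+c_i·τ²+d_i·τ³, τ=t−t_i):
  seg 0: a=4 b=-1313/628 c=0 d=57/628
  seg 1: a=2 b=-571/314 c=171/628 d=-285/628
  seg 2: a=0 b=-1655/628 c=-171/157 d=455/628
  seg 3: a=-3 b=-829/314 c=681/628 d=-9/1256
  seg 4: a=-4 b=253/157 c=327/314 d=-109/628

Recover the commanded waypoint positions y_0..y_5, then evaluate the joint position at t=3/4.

y_0=4 y_1=2 y_2=0 y_3=-3 y_4=-4 y_5=2
S(3/4) = 99283/40192

y_0 = S_0(0) = a_0 = 4
y_1 = S_1(0) = a_1 = 2
y_2 = S_2(0) = a_2 = 0
y_3 = S_3(0) = a_3 = -3
y_4 = S_4(0) = a_4 = -4
y_5 = S_4(2) = 2
t_q=3/4 is in segment 0 (τ=3/4); S_0(τ)=99283/40192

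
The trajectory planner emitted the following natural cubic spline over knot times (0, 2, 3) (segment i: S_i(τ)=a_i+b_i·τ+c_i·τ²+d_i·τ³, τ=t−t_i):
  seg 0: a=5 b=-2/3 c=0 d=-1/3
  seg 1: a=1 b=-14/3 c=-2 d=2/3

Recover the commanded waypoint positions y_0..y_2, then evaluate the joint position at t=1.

y_0=5 y_1=1 y_2=-5
S(1) = 4

y_0 = S_0(0) = a_0 = 5
y_1 = S_1(0) = a_1 = 1
y_2 = S_1(1) = -5
t_q=1 is in segment 0 (τ=1); S_0(τ)=4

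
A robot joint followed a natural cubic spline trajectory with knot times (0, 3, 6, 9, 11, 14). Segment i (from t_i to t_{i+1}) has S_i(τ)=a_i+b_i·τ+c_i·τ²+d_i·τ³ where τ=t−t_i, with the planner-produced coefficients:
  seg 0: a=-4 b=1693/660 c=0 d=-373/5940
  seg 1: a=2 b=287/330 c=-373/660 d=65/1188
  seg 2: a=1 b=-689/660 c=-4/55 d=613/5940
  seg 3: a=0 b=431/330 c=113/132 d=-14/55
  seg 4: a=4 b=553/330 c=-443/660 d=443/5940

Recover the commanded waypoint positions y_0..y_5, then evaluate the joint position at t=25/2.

y_0=-4 y_1=2 y_2=1 y_3=0 y_4=4 y_5=5
S(25/2) = 9249/1760

y_0 = S_0(0) = a_0 = -4
y_1 = S_1(0) = a_1 = 2
y_2 = S_2(0) = a_2 = 1
y_3 = S_3(0) = a_3 = 0
y_4 = S_4(0) = a_4 = 4
y_5 = S_4(3) = 5
t_q=25/2 is in segment 4 (τ=3/2); S_4(τ)=9249/1760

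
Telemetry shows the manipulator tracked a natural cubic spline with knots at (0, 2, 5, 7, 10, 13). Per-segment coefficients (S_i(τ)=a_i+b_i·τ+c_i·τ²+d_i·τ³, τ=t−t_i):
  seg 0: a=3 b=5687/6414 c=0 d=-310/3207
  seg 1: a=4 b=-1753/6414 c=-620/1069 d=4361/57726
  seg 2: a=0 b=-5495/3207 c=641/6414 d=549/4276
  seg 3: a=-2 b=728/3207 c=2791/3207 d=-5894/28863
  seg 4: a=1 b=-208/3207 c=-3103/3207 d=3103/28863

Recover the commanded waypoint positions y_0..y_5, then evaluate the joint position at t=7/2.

y_0=3 y_1=4 y_2=0 y_3=-2 y_4=1 y_5=-5
S(7/2) = 43445/17104

y_0 = S_0(0) = a_0 = 3
y_1 = S_1(0) = a_1 = 4
y_2 = S_2(0) = a_2 = 0
y_3 = S_3(0) = a_3 = -2
y_4 = S_4(0) = a_4 = 1
y_5 = S_4(3) = -5
t_q=7/2 is in segment 1 (τ=3/2); S_1(τ)=43445/17104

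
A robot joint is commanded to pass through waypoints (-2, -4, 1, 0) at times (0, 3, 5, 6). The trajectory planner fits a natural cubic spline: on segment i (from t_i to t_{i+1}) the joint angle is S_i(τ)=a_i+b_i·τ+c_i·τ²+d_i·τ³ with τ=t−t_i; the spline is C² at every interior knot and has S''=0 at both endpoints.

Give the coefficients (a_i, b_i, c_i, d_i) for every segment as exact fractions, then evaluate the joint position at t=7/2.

  seg 0: a=-2 b=-173/84 c=0 d=13/84
  seg 1: a=-4 b=89/42 c=39/28 d=-101/168
  seg 2: a=1 b=10/21 c=-31/14 d=31/42
S(7/2) = -1195/448

Δ: Δ0=-2/3, Δ1=5/2, Δ2=-1
row 1: diag=10, rhs=19; c'=1/5, d'=19/10
row 2: denom=6−2·1/5=28/5; d'=(-21−2·19/10)/(28/5)=-31/7
back: M2=-31/7
back: M1=19/10−1/5·-31/7=39/14
M: M0=0, M1=39/14, M2=-31/7, M3=0
seg 0: a=-2, c=M0/2=0, d=(M1−M0)/(6·3)=13/84, b=Δ0−h0·(2M0+M1)/6=-173/84
seg 1: a=-4, c=M1/2=39/28, d=(M2−M1)/(6·2)=-101/168, b=Δ1−h1·(2M1+M2)/6=89/42
seg 2: a=1, c=M2/2=-31/14, d=(M3−M2)/(6·1)=31/42, b=Δ2−h2·(2M2+M3)/6=10/21
t_q=7/2 → seg 1, τ=1/2; S=-4+89/42·τ+39/28·τ²+-101/168·τ³=-1195/448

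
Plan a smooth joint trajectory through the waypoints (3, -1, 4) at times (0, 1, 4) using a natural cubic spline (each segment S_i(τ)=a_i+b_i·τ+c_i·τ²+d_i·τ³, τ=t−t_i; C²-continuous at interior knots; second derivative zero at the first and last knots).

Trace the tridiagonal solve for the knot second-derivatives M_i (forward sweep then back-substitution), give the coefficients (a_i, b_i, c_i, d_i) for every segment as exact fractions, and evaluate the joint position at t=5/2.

Δ: Δ0=-4, Δ1=5/3
row 1: diag=8, rhs=34; c'=3/8, d'=17/4
back: M1=17/4
M: M0=0, M1=17/4, M2=0
seg 0: a=3, c=M0/2=0, d=(M1−M0)/(6·1)=17/24, b=Δ0−h0·(2M0+M1)/6=-113/24
seg 1: a=-1, c=M1/2=17/8, d=(M2−M1)/(6·3)=-17/72, b=Δ1−h1·(2M1+M2)/6=-31/12
t_q=5/2 → seg 1, τ=3/2; S=-1+-31/12·τ+17/8·τ²+-17/72·τ³=-57/64

  seg 0: a=3 b=-113/24 c=0 d=17/24
  seg 1: a=-1 b=-31/12 c=17/8 d=-17/72
S(5/2) = -57/64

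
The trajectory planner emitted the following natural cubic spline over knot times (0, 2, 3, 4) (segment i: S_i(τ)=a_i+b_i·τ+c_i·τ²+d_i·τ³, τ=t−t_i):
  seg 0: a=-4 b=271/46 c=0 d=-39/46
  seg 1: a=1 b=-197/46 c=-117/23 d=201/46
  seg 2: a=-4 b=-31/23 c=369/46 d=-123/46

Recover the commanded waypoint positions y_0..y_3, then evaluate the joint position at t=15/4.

y_0 = S_0(0) = a_0 = -4
y_1 = S_1(0) = a_1 = 1
y_2 = S_2(0) = a_2 = -4
y_3 = S_2(1) = 0
t_q=15/4 is in segment 2 (τ=3/4); S_2(τ)=-4789/2944

y_0=-4 y_1=1 y_2=-4 y_3=0
S(15/4) = -4789/2944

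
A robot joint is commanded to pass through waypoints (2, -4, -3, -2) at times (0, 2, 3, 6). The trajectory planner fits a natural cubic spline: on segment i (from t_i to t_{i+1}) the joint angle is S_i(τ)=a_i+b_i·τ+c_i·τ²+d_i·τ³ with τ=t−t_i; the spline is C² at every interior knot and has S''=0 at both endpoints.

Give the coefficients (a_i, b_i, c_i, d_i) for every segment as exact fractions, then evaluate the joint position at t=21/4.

Δ: Δ0=-3, Δ1=1, Δ2=1/3
row 1: diag=6, rhs=24; c'=1/6, d'=4
row 2: denom=8−1·1/6=47/6; d'=(-4−1·4)/(47/6)=-48/47
back: M2=-48/47
back: M1=4−1/6·-48/47=196/47
M: M0=0, M1=196/47, M2=-48/47, M3=0
seg 0: a=2, c=M0/2=0, d=(M1−M0)/(6·2)=49/141, b=Δ0−h0·(2M0+M1)/6=-619/141
seg 1: a=-4, c=M1/2=98/47, d=(M2−M1)/(6·1)=-122/141, b=Δ1−h1·(2M1+M2)/6=-31/141
seg 2: a=-3, c=M2/2=-24/47, d=(M3−M2)/(6·3)=8/141, b=Δ2−h2·(2M2+M3)/6=191/141
t_q=21/4 → seg 2, τ=9/4; S=-3+191/141·τ+-24/47·τ²+8/141·τ³=-711/376

  seg 0: a=2 b=-619/141 c=0 d=49/141
  seg 1: a=-4 b=-31/141 c=98/47 d=-122/141
  seg 2: a=-3 b=191/141 c=-24/47 d=8/141
S(21/4) = -711/376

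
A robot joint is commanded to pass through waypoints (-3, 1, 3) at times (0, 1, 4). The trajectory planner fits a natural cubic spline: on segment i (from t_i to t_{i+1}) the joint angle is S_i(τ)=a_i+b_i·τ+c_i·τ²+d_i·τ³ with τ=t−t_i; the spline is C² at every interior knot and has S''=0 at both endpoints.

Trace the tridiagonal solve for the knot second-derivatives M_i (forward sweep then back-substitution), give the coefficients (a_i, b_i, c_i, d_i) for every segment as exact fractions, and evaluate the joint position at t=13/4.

Δ: Δ0=4, Δ1=2/3
row 1: diag=8, rhs=-20; c'=3/8, d'=-5/2
back: M1=-5/2
M: M0=0, M1=-5/2, M2=0
seg 0: a=-3, c=M0/2=0, d=(M1−M0)/(6·1)=-5/12, b=Δ0−h0·(2M0+M1)/6=53/12
seg 1: a=1, c=M1/2=-5/4, d=(M2−M1)/(6·3)=5/36, b=Δ1−h1·(2M1+M2)/6=19/6
t_q=13/4 → seg 1, τ=9/4; S=1+19/6·τ+-5/4·τ²+5/36·τ³=865/256

  seg 0: a=-3 b=53/12 c=0 d=-5/12
  seg 1: a=1 b=19/6 c=-5/4 d=5/36
S(13/4) = 865/256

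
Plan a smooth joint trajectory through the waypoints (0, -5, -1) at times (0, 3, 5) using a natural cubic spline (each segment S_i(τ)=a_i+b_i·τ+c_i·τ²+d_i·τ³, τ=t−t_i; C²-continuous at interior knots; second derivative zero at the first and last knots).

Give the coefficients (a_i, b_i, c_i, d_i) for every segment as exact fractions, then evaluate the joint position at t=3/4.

Δ: Δ0=-5/3, Δ1=2
row 1: diag=10, rhs=22; c'=1/5, d'=11/5
back: M1=11/5
M: M0=0, M1=11/5, M2=0
seg 0: a=0, c=M0/2=0, d=(M1−M0)/(6·3)=11/90, b=Δ0−h0·(2M0+M1)/6=-83/30
seg 1: a=-5, c=M1/2=11/10, d=(M2−M1)/(6·2)=-11/60, b=Δ1−h1·(2M1+M2)/6=8/15
t_q=3/4 → seg 0, τ=3/4; S=0+-83/30·τ+0·τ²+11/90·τ³=-259/128

  seg 0: a=0 b=-83/30 c=0 d=11/90
  seg 1: a=-5 b=8/15 c=11/10 d=-11/60
S(3/4) = -259/128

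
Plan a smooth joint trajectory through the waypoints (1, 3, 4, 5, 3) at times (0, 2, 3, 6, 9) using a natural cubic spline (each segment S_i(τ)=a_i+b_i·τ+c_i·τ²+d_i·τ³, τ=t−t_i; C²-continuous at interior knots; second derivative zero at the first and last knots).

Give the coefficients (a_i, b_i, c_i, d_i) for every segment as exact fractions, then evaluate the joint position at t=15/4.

  seg 0: a=1 b=50/51 c=0 d=1/204
  seg 1: a=3 b=53/51 c=1/34 d=-7/102
  seg 2: a=4 b=91/102 c=-3/17 d=-1/306
  seg 3: a=5 b=-13/51 c=-7/34 d=7/306
S(15/4) = 9941/2176

Δ: Δ0=1, Δ1=1, Δ2=1/3, Δ3=-2/3
row 1: diag=6, rhs=0; c'=1/6, d'=0
row 2: denom=8−1·1/6=47/6; d'=(-4−1·0)/(47/6)=-24/47
row 3: denom=12−3·18/47=510/47; d'=(-6−3·-24/47)/(510/47)=-7/17
back: M3=-7/17
back: M2=-24/47−18/47·-7/17=-6/17
back: M1=0−1/6·-6/17=1/17
M: M0=0, M1=1/17, M2=-6/17, M3=-7/17, M4=0
seg 0: a=1, c=M0/2=0, d=(M1−M0)/(6·2)=1/204, b=Δ0−h0·(2M0+M1)/6=50/51
seg 1: a=3, c=M1/2=1/34, d=(M2−M1)/(6·1)=-7/102, b=Δ1−h1·(2M1+M2)/6=53/51
seg 2: a=4, c=M2/2=-3/17, d=(M3−M2)/(6·3)=-1/306, b=Δ2−h2·(2M2+M3)/6=91/102
seg 3: a=5, c=M3/2=-7/34, d=(M4−M3)/(6·3)=7/306, b=Δ3−h3·(2M3+M4)/6=-13/51
t_q=15/4 → seg 2, τ=3/4; S=4+91/102·τ+-3/17·τ²+-1/306·τ³=9941/2176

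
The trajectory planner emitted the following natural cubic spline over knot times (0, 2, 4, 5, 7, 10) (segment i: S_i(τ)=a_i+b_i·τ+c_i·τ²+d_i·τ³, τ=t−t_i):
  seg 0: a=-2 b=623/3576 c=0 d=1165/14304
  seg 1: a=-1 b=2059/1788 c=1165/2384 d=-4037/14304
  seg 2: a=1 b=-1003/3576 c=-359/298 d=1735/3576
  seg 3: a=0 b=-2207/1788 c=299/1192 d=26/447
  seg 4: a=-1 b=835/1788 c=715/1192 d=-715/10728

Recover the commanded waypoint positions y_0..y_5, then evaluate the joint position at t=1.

y_0=-2 y_1=-1 y_2=1 y_3=0 y_4=-1 y_5=4
S(1) = -8317/4768

y_0 = S_0(0) = a_0 = -2
y_1 = S_1(0) = a_1 = -1
y_2 = S_2(0) = a_2 = 1
y_3 = S_3(0) = a_3 = 0
y_4 = S_4(0) = a_4 = -1
y_5 = S_4(3) = 4
t_q=1 is in segment 0 (τ=1); S_0(τ)=-8317/4768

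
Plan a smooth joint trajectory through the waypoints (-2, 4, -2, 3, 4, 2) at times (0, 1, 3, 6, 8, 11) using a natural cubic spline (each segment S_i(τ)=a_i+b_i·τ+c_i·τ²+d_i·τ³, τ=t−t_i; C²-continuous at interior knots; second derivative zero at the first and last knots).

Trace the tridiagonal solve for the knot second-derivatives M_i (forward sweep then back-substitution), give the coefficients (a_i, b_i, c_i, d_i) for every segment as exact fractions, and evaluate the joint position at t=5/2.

Δ: Δ0=6, Δ1=-3, Δ2=5/3, Δ3=1/2, Δ4=-2/3
row 1: diag=6, rhs=-54; c'=1/3, d'=-9
row 2: denom=10−2·1/3=28/3; d'=(28−2·-9)/(28/3)=69/14
row 3: denom=10−3·9/28=253/28; d'=(-7−3·69/14)/(253/28)=-610/253
row 4: denom=10−2·56/253=2418/253; d'=(-7−2·-610/253)/(2418/253)=-551/2418
back: M4=-551/2418
back: M3=-610/253−56/253·-551/2418=-2854/1209
back: M2=69/14−9/28·-2854/1209=2292/403
back: M1=-9−1/3·2292/403=-4391/403
M: M0=0, M1=-4391/403, M2=2292/403, M3=-2854/1209, M4=-551/2418, M5=0
seg 0: a=-2, c=M0/2=0, d=(M1−M0)/(6·1)=-4391/2418, b=Δ0−h0·(2M0+M1)/6=18899/2418
seg 1: a=4, c=M1/2=-4391/806, d=(M2−M1)/(6·2)=6683/4836, b=Δ1−h1·(2M1+M2)/6=2863/1209
seg 2: a=-2, c=M2/2=1146/403, d=(M3−M2)/(6·3)=-4865/10881, b=Δ2−h2·(2M2+M3)/6=-3434/1209
seg 3: a=3, c=M3/2=-1427/1209, d=(M4−M3)/(6·2)=573/3224, b=Δ3−h3·(2M3+M4)/6=2599/1209
seg 4: a=4, c=M4/2=-551/4836, d=(M5−M4)/(6·3)=551/43524, b=Δ4−h4·(2M4+M5)/6=-1061/2418
t_q=5/2 → seg 1, τ=3/2; S=4+2863/1209·τ+-4391/806·τ²+6683/4836·τ³=-537/12896

  seg 0: a=-2 b=18899/2418 c=0 d=-4391/2418
  seg 1: a=4 b=2863/1209 c=-4391/806 d=6683/4836
  seg 2: a=-2 b=-3434/1209 c=1146/403 d=-4865/10881
  seg 3: a=3 b=2599/1209 c=-1427/1209 d=573/3224
  seg 4: a=4 b=-1061/2418 c=-551/4836 d=551/43524
S(5/2) = -537/12896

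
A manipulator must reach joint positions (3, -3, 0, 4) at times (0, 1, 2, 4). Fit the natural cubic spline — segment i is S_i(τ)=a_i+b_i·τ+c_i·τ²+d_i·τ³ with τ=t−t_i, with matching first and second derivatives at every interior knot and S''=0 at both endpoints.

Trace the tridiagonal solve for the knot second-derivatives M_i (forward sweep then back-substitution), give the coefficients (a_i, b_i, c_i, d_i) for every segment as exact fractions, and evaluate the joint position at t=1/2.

  seg 0: a=3 b=-193/23 c=0 d=55/23
  seg 1: a=-3 b=-28/23 c=165/23 d=-68/23
  seg 2: a=0 b=98/23 c=-39/23 d=13/46
S(1/2) = -165/184

Δ: Δ0=-6, Δ1=3, Δ2=2
row 1: diag=4, rhs=54; c'=1/4, d'=27/2
row 2: denom=6−1·1/4=23/4; d'=(-6−1·27/2)/(23/4)=-78/23
back: M2=-78/23
back: M1=27/2−1/4·-78/23=330/23
M: M0=0, M1=330/23, M2=-78/23, M3=0
seg 0: a=3, c=M0/2=0, d=(M1−M0)/(6·1)=55/23, b=Δ0−h0·(2M0+M1)/6=-193/23
seg 1: a=-3, c=M1/2=165/23, d=(M2−M1)/(6·1)=-68/23, b=Δ1−h1·(2M1+M2)/6=-28/23
seg 2: a=0, c=M2/2=-39/23, d=(M3−M2)/(6·2)=13/46, b=Δ2−h2·(2M2+M3)/6=98/23
t_q=1/2 → seg 0, τ=1/2; S=3+-193/23·τ+0·τ²+55/23·τ³=-165/184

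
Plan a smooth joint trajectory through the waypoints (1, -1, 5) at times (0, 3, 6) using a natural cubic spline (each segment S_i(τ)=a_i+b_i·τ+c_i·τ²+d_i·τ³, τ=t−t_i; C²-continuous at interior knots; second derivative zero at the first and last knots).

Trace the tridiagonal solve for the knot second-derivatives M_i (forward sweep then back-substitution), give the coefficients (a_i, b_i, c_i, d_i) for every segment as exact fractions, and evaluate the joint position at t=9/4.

Δ: Δ0=-2/3, Δ1=2
row 1: diag=12, rhs=16; c'=1/4, d'=4/3
back: M1=4/3
M: M0=0, M1=4/3, M2=0
seg 0: a=1, c=M0/2=0, d=(M1−M0)/(6·3)=2/27, b=Δ0−h0·(2M0+M1)/6=-4/3
seg 1: a=-1, c=M1/2=2/3, d=(M2−M1)/(6·3)=-2/27, b=Δ1−h1·(2M1+M2)/6=2/3
t_q=9/4 → seg 0, τ=9/4; S=1+-4/3·τ+0·τ²+2/27·τ³=-37/32

  seg 0: a=1 b=-4/3 c=0 d=2/27
  seg 1: a=-1 b=2/3 c=2/3 d=-2/27
S(9/4) = -37/32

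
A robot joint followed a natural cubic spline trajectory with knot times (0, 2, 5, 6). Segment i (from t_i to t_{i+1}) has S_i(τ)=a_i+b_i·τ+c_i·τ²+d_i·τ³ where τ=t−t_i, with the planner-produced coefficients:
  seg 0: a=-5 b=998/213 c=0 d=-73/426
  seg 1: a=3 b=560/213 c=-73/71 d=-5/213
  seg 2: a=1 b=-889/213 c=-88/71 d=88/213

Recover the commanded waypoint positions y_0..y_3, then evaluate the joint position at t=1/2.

y_0=-5 y_1=3 y_2=1 y_3=-4
S(1/2) = -3043/1136

y_0 = S_0(0) = a_0 = -5
y_1 = S_1(0) = a_1 = 3
y_2 = S_2(0) = a_2 = 1
y_3 = S_2(1) = -4
t_q=1/2 is in segment 0 (τ=1/2); S_0(τ)=-3043/1136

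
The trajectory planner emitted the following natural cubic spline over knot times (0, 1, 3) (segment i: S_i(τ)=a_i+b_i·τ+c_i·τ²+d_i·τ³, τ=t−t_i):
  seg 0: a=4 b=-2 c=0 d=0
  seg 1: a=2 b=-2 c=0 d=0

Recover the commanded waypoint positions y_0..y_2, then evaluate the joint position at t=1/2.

y_0 = S_0(0) = a_0 = 4
y_1 = S_1(0) = a_1 = 2
y_2 = S_1(2) = -2
t_q=1/2 is in segment 0 (τ=1/2); S_0(τ)=3

y_0=4 y_1=2 y_2=-2
S(1/2) = 3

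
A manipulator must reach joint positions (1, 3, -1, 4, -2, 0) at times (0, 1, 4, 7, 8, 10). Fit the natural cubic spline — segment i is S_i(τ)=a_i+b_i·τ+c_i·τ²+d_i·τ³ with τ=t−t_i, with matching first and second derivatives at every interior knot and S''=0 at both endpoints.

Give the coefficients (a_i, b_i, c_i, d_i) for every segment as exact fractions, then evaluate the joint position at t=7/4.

Δ: Δ0=2, Δ1=-4/3, Δ2=5/3, Δ3=-6, Δ4=1
row 1: diag=8, rhs=-20; c'=3/8, d'=-5/2
row 2: denom=12−3·3/8=87/8; d'=(18−3·-5/2)/(87/8)=68/29
row 3: denom=8−3·8/29=208/29; d'=(-46−3·68/29)/(208/29)=-769/104
row 4: denom=6−1·29/208=1219/208; d'=(42−1·-769/104)/(1219/208)=10274/1219
back: M4=10274/1219
back: M3=-769/104−29/208·10274/1219=-10446/1219
back: M2=68/29−8/29·-10446/1219=5740/1219
back: M1=-5/2−3/8·5740/1219=-5200/1219
M: M0=0, M1=-5200/1219, M2=5740/1219, M3=-10446/1219, M4=10274/1219, M5=0
seg 0: a=1, c=M0/2=0, d=(M1−M0)/(6·1)=-2600/3657, b=Δ0−h0·(2M0+M1)/6=9914/3657
seg 1: a=3, c=M1/2=-2600/1219, d=(M2−M1)/(6·3)=5470/10971, b=Δ1−h1·(2M1+M2)/6=2114/3657
seg 2: a=-1, c=M2/2=2870/1219, d=(M3−M2)/(6·3)=-8093/10971, b=Δ2−h2·(2M2+M3)/6=4544/3657
seg 3: a=4, c=M3/2=-5223/1219, d=(M4−M3)/(6·1)=10360/3657, b=Δ3−h3·(2M3+M4)/6=-16633/3657
seg 4: a=-2, c=M4/2=5137/1219, d=(M5−M4)/(6·2)=-5137/7314, b=Δ4−h4·(2M4+M5)/6=-16891/3657
t_q=7/4 → seg 1, τ=3/4; S=3+2114/3657·τ+-2600/1219·τ²+5470/10971·τ³=95341/39008

  seg 0: a=1 b=9914/3657 c=0 d=-2600/3657
  seg 1: a=3 b=2114/3657 c=-2600/1219 d=5470/10971
  seg 2: a=-1 b=4544/3657 c=2870/1219 d=-8093/10971
  seg 3: a=4 b=-16633/3657 c=-5223/1219 d=10360/3657
  seg 4: a=-2 b=-16891/3657 c=5137/1219 d=-5137/7314
S(7/4) = 95341/39008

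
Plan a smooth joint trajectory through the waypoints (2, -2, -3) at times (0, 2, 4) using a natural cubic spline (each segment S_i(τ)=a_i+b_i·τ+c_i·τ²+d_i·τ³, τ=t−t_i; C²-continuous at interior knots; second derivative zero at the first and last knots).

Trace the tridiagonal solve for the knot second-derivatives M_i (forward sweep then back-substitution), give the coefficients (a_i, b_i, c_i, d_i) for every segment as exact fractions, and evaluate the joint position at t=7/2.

  seg 0: a=2 b=-19/8 c=0 d=3/32
  seg 1: a=-2 b=-5/4 c=9/16 d=-3/32
S(7/2) = -749/256

Δ: Δ0=-2, Δ1=-1/2
row 1: diag=8, rhs=9; c'=1/4, d'=9/8
back: M1=9/8
M: M0=0, M1=9/8, M2=0
seg 0: a=2, c=M0/2=0, d=(M1−M0)/(6·2)=3/32, b=Δ0−h0·(2M0+M1)/6=-19/8
seg 1: a=-2, c=M1/2=9/16, d=(M2−M1)/(6·2)=-3/32, b=Δ1−h1·(2M1+M2)/6=-5/4
t_q=7/2 → seg 1, τ=3/2; S=-2+-5/4·τ+9/16·τ²+-3/32·τ³=-749/256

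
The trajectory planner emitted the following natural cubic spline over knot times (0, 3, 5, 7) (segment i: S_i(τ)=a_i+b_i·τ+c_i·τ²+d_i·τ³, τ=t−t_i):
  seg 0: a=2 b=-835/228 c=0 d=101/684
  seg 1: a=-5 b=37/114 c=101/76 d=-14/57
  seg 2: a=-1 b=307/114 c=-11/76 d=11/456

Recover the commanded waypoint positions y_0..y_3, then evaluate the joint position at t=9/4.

y_0 = S_0(0) = a_0 = 2
y_1 = S_1(0) = a_1 = -5
y_2 = S_2(0) = a_2 = -1
y_3 = S_2(2) = 4
t_q=9/4 is in segment 0 (τ=9/4); S_0(τ)=-22171/4864

y_0=2 y_1=-5 y_2=-1 y_3=4
S(9/4) = -22171/4864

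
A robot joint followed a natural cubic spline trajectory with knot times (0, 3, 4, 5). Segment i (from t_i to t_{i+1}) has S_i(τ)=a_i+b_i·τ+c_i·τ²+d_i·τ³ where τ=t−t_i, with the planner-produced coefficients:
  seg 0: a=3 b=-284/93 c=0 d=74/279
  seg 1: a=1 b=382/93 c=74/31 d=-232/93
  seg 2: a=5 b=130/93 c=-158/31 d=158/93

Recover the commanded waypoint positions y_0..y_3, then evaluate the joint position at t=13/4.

y_0 = S_0(0) = a_0 = 3
y_1 = S_1(0) = a_1 = 1
y_2 = S_2(0) = a_2 = 5
y_3 = S_2(1) = 3
t_q=13/4 is in segment 1 (τ=1/4); S_1(τ)=265/124

y_0=3 y_1=1 y_2=5 y_3=3
S(13/4) = 265/124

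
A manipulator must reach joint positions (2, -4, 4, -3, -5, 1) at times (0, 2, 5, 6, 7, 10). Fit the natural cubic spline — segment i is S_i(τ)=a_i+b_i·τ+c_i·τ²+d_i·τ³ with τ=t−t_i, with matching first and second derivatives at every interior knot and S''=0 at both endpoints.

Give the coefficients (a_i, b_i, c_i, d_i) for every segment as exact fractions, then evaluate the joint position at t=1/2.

  seg 0: a=2 b=-3699/707 c=0 d=789/1414
  seg 1: a=-4 b=1035/707 c=2367/707 d=-18752/19089
  seg 2: a=4 b=-3515/707 c=-11651/2121 d=7349/2121
  seg 3: a=-3 b=-11800/2121 c=10396/2121 d=-946/707
  seg 4: a=-5 b=478/2121 c=1882/2121 d=-1882/19089
S(1/2) = -6179/11312

Δ: Δ0=-3, Δ1=8/3, Δ2=-7, Δ3=-2, Δ4=2
row 1: diag=10, rhs=34; c'=3/10, d'=17/5
row 2: denom=8−3·3/10=71/10; d'=(-58−3·17/5)/(71/10)=-682/71
row 3: denom=4−1·10/71=274/71; d'=(30−1·-682/71)/(274/71)=1406/137
row 4: denom=8−1·71/274=2121/274; d'=(24−1·1406/137)/(2121/274)=3764/2121
back: M4=3764/2121
back: M3=1406/137−71/274·3764/2121=20792/2121
back: M2=-682/71−10/71·20792/2121=-23302/2121
back: M1=17/5−3/10·-23302/2121=4734/707
M: M0=0, M1=4734/707, M2=-23302/2121, M3=20792/2121, M4=3764/2121, M5=0
seg 0: a=2, c=M0/2=0, d=(M1−M0)/(6·2)=789/1414, b=Δ0−h0·(2M0+M1)/6=-3699/707
seg 1: a=-4, c=M1/2=2367/707, d=(M2−M1)/(6·3)=-18752/19089, b=Δ1−h1·(2M1+M2)/6=1035/707
seg 2: a=4, c=M2/2=-11651/2121, d=(M3−M2)/(6·1)=7349/2121, b=Δ2−h2·(2M2+M3)/6=-3515/707
seg 3: a=-3, c=M3/2=10396/2121, d=(M4−M3)/(6·1)=-946/707, b=Δ3−h3·(2M3+M4)/6=-11800/2121
seg 4: a=-5, c=M4/2=1882/2121, d=(M5−M4)/(6·3)=-1882/19089, b=Δ4−h4·(2M4+M5)/6=478/2121
t_q=1/2 → seg 0, τ=1/2; S=2+-3699/707·τ+0·τ²+789/1414·τ³=-6179/11312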